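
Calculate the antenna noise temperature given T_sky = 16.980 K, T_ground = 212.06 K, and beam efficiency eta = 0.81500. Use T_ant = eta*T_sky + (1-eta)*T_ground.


T_ant = 0.81500 * 16.980 + (1 - 0.81500) * 212.06 = 53.07 K

53.07 K


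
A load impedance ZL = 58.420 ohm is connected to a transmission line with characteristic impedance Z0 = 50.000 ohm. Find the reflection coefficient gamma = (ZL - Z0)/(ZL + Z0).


gamma = (58.420 - 50.000) / (58.420 + 50.000) = 0.07766

0.07766


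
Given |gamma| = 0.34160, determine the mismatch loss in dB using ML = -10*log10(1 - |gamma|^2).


ML = -10 * log10(1 - 0.34160^2) = -10 * log10(0.88330944) = 0.5389 dB

0.5389 dB


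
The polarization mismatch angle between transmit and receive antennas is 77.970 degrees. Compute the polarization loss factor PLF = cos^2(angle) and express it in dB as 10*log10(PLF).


PLF_linear = cos^2(77.970 deg) = 0.04344049
PLF_dB = 10 * log10(0.04344049) = -13.62 dB

-13.62 dB


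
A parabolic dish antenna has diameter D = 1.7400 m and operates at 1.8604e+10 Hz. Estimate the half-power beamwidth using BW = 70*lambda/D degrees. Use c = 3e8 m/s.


lambda = c / f = 3.0000e+08 / 1.8604e+10 = 0.01612556 m
BW = 70 * 0.01612556 / 1.7400 = 0.6487 deg

0.6487 deg


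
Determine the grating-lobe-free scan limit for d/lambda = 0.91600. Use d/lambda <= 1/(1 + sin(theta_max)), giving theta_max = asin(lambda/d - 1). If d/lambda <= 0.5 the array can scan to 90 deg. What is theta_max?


lambda/d - 1 = 1/0.91600 - 1 = 0.09170306
theta_max = asin(0.09170306) = 5.262 deg

5.262 deg


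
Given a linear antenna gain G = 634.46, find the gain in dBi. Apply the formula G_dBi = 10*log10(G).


G_dBi = 10 * log10(634.46) = 28.02 dBi

28.02 dBi


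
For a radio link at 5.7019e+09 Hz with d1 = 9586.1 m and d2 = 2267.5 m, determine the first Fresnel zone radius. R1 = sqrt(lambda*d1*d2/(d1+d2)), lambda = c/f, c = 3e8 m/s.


lambda = c / f = 3.0000e+08 / 5.7019e+09 = 0.05261404 m
R1 = sqrt(0.05261404 * 9586.1 * 2267.5 / (9586.1 + 2267.5)) = 9.822 m

9.822 m


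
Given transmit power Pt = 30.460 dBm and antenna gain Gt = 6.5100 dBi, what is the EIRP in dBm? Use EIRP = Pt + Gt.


EIRP = Pt + Gt = 30.460 + 6.5100 = 36.97 dBm

36.97 dBm


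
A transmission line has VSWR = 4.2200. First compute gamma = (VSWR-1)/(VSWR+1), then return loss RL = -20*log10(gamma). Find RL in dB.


gamma = (4.2200 - 1) / (4.2200 + 1) = 0.6168582
RL = -20 * log10(0.6168582) = 4.196 dB

4.196 dB


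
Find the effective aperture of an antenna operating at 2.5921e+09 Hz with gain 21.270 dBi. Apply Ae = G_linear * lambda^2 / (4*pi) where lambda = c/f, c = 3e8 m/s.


lambda = c / f = 3.0000e+08 / 2.5921e+09 = 0.1157363 m
G_linear = 10^(21.270/10) = 133.9677
Ae = G_linear * lambda^2 / (4*pi) = 133.9677 * 0.1157363^2 / (4*pi) = 0.1428 m^2

0.1428 m^2


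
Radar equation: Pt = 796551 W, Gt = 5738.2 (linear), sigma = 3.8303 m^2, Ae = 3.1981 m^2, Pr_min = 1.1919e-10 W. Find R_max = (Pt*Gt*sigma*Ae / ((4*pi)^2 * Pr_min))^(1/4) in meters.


R^4 = 796551*5738.2*3.8303*3.1981 / ((4*pi)^2 * 1.1919e-10) = 2.974778e+18
R_max = 2.974778e+18^0.25 = 41530 m

41530 m


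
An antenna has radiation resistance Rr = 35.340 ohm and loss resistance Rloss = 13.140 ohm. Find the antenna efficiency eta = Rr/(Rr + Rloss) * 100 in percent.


eta = 35.340 / (35.340 + 13.140) * 100 = 72.90%

72.90%


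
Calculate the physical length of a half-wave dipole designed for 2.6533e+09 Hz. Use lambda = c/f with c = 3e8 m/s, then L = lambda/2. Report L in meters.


lambda = c / f = 3.0000e+08 / 2.6533e+09 = 0.1130667 m
L = lambda / 2 = 0.1130667 / 2 = 0.05653 m

0.05653 m


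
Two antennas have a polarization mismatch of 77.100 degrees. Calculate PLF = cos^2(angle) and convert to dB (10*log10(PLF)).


PLF_linear = cos^2(77.100 deg) = 0.04984061
PLF_dB = 10 * log10(0.04984061) = -13.02 dB

-13.02 dB


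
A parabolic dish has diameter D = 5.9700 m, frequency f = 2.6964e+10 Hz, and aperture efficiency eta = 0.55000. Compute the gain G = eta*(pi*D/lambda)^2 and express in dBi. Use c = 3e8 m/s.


lambda = c / f = 3.0000e+08 / 2.6964e+10 = 0.01112595 m
G_linear = 0.55000 * (pi * 5.9700 / 0.01112595)^2 = 1.562921e+06
G_dBi = 10 * log10(1.562921e+06) = 61.94 dBi

61.94 dBi


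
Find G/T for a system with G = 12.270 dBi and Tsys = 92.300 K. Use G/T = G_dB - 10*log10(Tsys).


G/T = 12.270 - 10*log10(92.300) = 12.270 - 19.65202 = -7.382 dB/K

-7.382 dB/K


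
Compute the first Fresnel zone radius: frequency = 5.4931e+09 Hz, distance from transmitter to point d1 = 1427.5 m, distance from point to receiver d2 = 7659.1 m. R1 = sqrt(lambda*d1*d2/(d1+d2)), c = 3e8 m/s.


lambda = c / f = 3.0000e+08 / 5.4931e+09 = 0.05461397 m
R1 = sqrt(0.05461397 * 1427.5 * 7659.1 / (1427.5 + 7659.1)) = 8.106 m

8.106 m


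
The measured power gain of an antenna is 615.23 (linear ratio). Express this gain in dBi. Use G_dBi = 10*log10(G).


G_dBi = 10 * log10(615.23) = 27.89 dBi

27.89 dBi


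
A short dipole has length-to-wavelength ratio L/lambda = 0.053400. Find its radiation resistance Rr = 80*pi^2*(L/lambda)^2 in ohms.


Rr = 80 * pi^2 * (0.053400)^2 = 80 * 9.869604 * 2.851560e-03 = 2.252 ohm

2.252 ohm


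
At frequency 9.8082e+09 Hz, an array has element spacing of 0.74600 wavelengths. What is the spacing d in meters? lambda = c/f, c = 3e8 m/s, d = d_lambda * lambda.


lambda = c / f = 3.0000e+08 / 9.8082e+09 = 0.03058665 m
d = 0.74600 * 0.03058665 = 0.02282 m

0.02282 m


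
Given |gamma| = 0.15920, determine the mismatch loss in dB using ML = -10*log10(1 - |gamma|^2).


ML = -10 * log10(1 - 0.15920^2) = -10 * log10(0.97465536) = 0.1115 dB

0.1115 dB


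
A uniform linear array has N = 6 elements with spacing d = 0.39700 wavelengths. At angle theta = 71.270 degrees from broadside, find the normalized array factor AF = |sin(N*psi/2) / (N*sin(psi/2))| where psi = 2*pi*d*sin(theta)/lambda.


psi = 2*pi*0.39700*sin(71.270 deg) = 2.362326 rad
AF = |sin(6*2.362326/2) / (6*sin(2.362326/2))| = 0.1297

0.1297


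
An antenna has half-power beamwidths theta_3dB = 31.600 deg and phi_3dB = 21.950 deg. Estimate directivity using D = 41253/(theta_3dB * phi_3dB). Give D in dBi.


D_linear = 41253 / (31.600 * 21.950) = 59.47493
D_dBi = 10 * log10(59.47493) = 17.74 dBi

17.74 dBi


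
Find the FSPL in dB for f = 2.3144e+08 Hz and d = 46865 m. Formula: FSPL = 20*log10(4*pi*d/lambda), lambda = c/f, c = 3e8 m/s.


lambda = c / f = 3.0000e+08 / 2.3144e+08 = 1.296232 m
FSPL = 20 * log10(4*pi*46865/1.296232) = 113.1 dB

113.1 dB


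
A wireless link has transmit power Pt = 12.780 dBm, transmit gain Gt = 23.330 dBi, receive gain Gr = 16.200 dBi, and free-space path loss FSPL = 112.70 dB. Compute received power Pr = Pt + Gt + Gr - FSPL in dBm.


Pr = 12.780 + 23.330 + 16.200 - 112.70 = -60.39 dBm

-60.39 dBm


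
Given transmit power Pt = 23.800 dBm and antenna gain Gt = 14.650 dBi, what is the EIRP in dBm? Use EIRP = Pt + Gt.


EIRP = Pt + Gt = 23.800 + 14.650 = 38.45 dBm

38.45 dBm


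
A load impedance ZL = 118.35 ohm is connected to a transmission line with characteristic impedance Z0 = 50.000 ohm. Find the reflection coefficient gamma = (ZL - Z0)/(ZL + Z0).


gamma = (118.35 - 50.000) / (118.35 + 50.000) = 0.4060

0.4060


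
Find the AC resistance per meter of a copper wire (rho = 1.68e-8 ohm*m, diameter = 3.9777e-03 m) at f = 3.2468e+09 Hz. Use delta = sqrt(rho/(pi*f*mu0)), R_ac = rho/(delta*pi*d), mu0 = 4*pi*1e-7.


delta = sqrt(1.68e-8 / (pi * 3.2468e+09 * 4*pi*1e-7)) = 1.144846e-06 m
R_ac = 1.68e-8 / (1.144846e-06 * pi * 3.9777e-03) = 1.174 ohm/m

1.174 ohm/m


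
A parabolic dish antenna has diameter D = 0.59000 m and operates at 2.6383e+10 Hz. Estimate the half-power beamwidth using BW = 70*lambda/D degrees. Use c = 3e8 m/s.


lambda = c / f = 3.0000e+08 / 2.6383e+10 = 0.01137096 m
BW = 70 * 0.01137096 / 0.59000 = 1.349 deg

1.349 deg


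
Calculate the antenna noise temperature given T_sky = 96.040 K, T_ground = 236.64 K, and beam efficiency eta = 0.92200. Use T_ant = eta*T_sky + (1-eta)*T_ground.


T_ant = 0.92200 * 96.040 + (1 - 0.92200) * 236.64 = 107.0 K

107.0 K


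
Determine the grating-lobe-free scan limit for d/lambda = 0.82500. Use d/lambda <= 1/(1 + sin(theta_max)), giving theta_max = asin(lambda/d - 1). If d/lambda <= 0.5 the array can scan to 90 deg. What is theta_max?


lambda/d - 1 = 1/0.82500 - 1 = 0.2121212
theta_max = asin(0.2121212) = 12.25 deg

12.25 deg


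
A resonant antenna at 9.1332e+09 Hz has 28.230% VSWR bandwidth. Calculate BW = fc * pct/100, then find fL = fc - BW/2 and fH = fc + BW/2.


BW = 9.1332e+09 * 28.230/100 = 2.578302e+09 Hz
fL = 9.1332e+09 - 2.578302e+09/2 = 7.844e+09 Hz
fH = 9.1332e+09 + 2.578302e+09/2 = 1.042e+10 Hz

BW=2.578e+09 Hz, fL=7.844e+09 Hz, fH=1.042e+10 Hz


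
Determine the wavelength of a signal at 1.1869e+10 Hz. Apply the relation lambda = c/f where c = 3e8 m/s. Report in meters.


lambda = c / f = 3.0000e+08 / 1.1869e+10 = 0.02528 m

0.02528 m


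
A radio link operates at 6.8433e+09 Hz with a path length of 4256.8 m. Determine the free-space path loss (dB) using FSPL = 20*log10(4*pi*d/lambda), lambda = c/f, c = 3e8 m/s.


lambda = c / f = 3.0000e+08 / 6.8433e+09 = 0.04383850 m
FSPL = 20 * log10(4*pi*4256.8/0.04383850) = 121.7 dB

121.7 dB


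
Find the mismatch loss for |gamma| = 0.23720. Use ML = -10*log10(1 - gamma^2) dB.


ML = -10 * log10(1 - 0.23720^2) = -10 * log10(0.94373616) = 0.2515 dB

0.2515 dB


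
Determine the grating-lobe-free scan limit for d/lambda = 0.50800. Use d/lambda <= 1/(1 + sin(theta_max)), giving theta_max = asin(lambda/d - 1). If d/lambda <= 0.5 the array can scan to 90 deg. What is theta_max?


lambda/d - 1 = 1/0.50800 - 1 = 0.9685039
theta_max = asin(0.9685039) = 75.58 deg

75.58 deg


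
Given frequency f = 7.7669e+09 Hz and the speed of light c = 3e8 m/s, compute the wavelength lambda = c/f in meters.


lambda = c / f = 3.0000e+08 / 7.7669e+09 = 0.03863 m

0.03863 m


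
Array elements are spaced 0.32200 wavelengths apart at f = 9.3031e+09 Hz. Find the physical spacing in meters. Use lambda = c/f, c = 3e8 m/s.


lambda = c / f = 3.0000e+08 / 9.3031e+09 = 0.03224732 m
d = 0.32200 * 0.03224732 = 0.01038 m

0.01038 m


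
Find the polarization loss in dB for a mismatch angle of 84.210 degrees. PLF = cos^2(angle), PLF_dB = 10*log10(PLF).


PLF_linear = cos^2(84.210 deg) = 0.01017731
PLF_dB = 10 * log10(0.01017731) = -19.92 dB

-19.92 dB


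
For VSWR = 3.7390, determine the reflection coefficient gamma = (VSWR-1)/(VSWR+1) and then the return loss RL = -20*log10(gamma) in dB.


gamma = (3.7390 - 1) / (3.7390 + 1) = 0.5779700
RL = -20 * log10(0.5779700) = 4.762 dB

4.762 dB


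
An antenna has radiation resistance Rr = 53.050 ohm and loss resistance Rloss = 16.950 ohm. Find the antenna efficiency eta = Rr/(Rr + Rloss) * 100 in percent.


eta = 53.050 / (53.050 + 16.950) * 100 = 75.79%

75.79%


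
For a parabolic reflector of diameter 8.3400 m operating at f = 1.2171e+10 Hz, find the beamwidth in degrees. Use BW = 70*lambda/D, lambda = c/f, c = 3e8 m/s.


lambda = c / f = 3.0000e+08 / 1.2171e+10 = 0.02464876 m
BW = 70 * 0.02464876 / 8.3400 = 0.2069 deg

0.2069 deg


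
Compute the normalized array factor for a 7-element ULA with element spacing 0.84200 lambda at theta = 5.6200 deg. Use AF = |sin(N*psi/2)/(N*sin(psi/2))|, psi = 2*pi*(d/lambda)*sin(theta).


psi = 2*pi*0.84200*sin(5.6200 deg) = 0.5180945 rad
AF = |sin(7*0.5180945/2) / (7*sin(0.5180945/2))| = 0.5414

0.5414


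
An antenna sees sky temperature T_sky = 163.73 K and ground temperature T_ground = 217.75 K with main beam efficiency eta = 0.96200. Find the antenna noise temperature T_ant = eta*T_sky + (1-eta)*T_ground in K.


T_ant = 0.96200 * 163.73 + (1 - 0.96200) * 217.75 = 165.8 K

165.8 K


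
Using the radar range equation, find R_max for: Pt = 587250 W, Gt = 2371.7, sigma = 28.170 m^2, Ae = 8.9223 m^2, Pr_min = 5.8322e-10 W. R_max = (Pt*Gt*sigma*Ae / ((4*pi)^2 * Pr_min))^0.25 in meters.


R^4 = 587250*2371.7*28.170*8.9223 / ((4*pi)^2 * 5.8322e-10) = 3.800969e+18
R_max = 3.800969e+18^0.25 = 44154 m

44154 m


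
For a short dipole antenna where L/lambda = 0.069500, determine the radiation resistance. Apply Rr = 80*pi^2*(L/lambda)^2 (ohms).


Rr = 80 * pi^2 * (0.069500)^2 = 80 * 9.869604 * 4.830250e-03 = 3.814 ohm

3.814 ohm


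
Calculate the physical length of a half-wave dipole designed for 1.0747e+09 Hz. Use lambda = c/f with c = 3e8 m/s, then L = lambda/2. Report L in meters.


lambda = c / f = 3.0000e+08 / 1.0747e+09 = 0.2791477 m
L = lambda / 2 = 0.2791477 / 2 = 0.1396 m

0.1396 m


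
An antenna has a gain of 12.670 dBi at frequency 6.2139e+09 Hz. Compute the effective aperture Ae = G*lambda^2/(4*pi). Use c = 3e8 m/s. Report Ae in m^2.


lambda = c / f = 3.0000e+08 / 6.2139e+09 = 0.04827886 m
G_linear = 10^(12.670/10) = 18.49269
Ae = G_linear * lambda^2 / (4*pi) = 18.49269 * 0.04827886^2 / (4*pi) = 3.430e-03 m^2

3.430e-03 m^2


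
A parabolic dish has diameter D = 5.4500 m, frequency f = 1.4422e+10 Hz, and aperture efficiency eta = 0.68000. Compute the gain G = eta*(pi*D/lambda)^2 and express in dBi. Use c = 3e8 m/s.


lambda = c / f = 3.0000e+08 / 1.4422e+10 = 0.02080155 m
G_linear = 0.68000 * (pi * 5.4500 / 0.02080155)^2 = 460691.6
G_dBi = 10 * log10(460691.6) = 56.63 dBi

56.63 dBi


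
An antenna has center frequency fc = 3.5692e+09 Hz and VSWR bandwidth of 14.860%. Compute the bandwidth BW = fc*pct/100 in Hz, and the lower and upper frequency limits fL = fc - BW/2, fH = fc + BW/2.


BW = 3.5692e+09 * 14.860/100 = 5.303831e+08 Hz
fL = 3.5692e+09 - 5.303831e+08/2 = 3.304e+09 Hz
fH = 3.5692e+09 + 5.303831e+08/2 = 3.834e+09 Hz

BW=5.304e+08 Hz, fL=3.304e+09 Hz, fH=3.834e+09 Hz


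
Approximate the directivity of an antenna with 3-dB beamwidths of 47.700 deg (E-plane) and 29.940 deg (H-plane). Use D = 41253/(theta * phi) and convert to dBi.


D_linear = 41253 / (47.700 * 29.940) = 28.88586
D_dBi = 10 * log10(28.88586) = 14.61 dBi

14.61 dBi


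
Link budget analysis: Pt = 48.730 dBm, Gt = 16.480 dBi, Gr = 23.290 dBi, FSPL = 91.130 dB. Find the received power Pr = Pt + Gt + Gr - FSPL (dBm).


Pr = 48.730 + 16.480 + 23.290 - 91.130 = -2.63 dBm

-2.63 dBm


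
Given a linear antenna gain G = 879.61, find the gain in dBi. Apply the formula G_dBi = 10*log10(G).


G_dBi = 10 * log10(879.61) = 29.44 dBi

29.44 dBi


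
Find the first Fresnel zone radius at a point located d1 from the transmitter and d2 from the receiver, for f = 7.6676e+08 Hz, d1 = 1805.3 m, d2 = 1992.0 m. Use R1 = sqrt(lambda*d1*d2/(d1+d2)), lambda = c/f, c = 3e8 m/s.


lambda = c / f = 3.0000e+08 / 7.6676e+08 = 0.3912567 m
R1 = sqrt(0.3912567 * 1805.3 * 1992.0 / (1805.3 + 1992.0)) = 19.25 m

19.25 m


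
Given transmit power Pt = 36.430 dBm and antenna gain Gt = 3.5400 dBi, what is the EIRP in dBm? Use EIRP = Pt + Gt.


EIRP = Pt + Gt = 36.430 + 3.5400 = 39.97 dBm

39.97 dBm


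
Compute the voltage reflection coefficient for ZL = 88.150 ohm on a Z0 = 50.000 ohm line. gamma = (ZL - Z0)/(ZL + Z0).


gamma = (88.150 - 50.000) / (88.150 + 50.000) = 0.2761

0.2761


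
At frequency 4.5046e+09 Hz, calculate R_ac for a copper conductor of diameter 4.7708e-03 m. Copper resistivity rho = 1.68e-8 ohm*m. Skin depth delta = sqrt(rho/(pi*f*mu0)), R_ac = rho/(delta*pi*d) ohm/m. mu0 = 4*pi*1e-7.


delta = sqrt(1.68e-8 / (pi * 4.5046e+09 * 4*pi*1e-7)) = 9.719561e-07 m
R_ac = 1.68e-8 / (9.719561e-07 * pi * 4.7708e-03) = 1.153 ohm/m

1.153 ohm/m


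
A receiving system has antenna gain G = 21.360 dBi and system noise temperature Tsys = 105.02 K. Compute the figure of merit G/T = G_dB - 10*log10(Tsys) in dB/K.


G/T = 21.360 - 10*log10(105.02) = 21.360 - 20.21272 = 1.147 dB/K

1.147 dB/K


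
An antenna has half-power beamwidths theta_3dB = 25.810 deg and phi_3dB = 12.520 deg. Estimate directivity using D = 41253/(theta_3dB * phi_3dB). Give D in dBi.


D_linear = 41253 / (25.810 * 12.520) = 127.6625
D_dBi = 10 * log10(127.6625) = 21.06 dBi

21.06 dBi


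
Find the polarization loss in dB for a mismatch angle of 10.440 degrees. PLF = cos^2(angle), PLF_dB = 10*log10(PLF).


PLF_linear = cos^2(10.440 deg) = 0.9671645
PLF_dB = 10 * log10(0.9671645) = -0.1450 dB

-0.1450 dB


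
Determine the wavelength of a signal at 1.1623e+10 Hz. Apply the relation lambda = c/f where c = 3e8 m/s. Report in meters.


lambda = c / f = 3.0000e+08 / 1.1623e+10 = 0.02581 m

0.02581 m


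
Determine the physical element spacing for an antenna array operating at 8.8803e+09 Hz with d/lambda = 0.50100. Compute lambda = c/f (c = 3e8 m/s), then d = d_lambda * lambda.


lambda = c / f = 3.0000e+08 / 8.8803e+09 = 0.03378264 m
d = 0.50100 * 0.03378264 = 0.01693 m

0.01693 m


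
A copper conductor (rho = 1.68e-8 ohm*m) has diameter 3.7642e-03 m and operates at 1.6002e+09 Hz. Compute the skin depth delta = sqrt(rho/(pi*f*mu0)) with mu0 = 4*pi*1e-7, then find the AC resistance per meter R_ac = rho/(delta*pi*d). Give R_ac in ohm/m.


delta = sqrt(1.68e-8 / (pi * 1.6002e+09 * 4*pi*1e-7)) = 1.630751e-06 m
R_ac = 1.68e-8 / (1.630751e-06 * pi * 3.7642e-03) = 0.8712 ohm/m

0.8712 ohm/m


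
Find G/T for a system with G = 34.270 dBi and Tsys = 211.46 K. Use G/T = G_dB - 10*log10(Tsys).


G/T = 34.270 - 10*log10(211.46) = 34.270 - 23.25228 = 11.02 dB/K

11.02 dB/K


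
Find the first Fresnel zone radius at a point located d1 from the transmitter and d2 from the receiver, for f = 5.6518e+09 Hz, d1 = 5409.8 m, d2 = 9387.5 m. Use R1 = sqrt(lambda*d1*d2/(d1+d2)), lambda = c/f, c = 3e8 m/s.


lambda = c / f = 3.0000e+08 / 5.6518e+09 = 0.05308043 m
R1 = sqrt(0.05308043 * 5409.8 * 9387.5 / (5409.8 + 9387.5)) = 13.50 m

13.50 m


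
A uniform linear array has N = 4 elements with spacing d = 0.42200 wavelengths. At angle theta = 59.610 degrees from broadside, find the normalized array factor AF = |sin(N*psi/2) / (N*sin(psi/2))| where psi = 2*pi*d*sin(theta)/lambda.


psi = 2*pi*0.42200*sin(59.610 deg) = 2.287193 rad
AF = |sin(4*2.287193/2) / (4*sin(2.287193/2))| = 0.2721

0.2721


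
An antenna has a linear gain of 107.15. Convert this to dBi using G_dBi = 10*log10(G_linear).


G_dBi = 10 * log10(107.15) = 20.30 dBi

20.30 dBi


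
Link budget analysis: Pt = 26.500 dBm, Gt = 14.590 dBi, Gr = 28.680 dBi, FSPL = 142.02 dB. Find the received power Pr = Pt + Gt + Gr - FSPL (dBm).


Pr = 26.500 + 14.590 + 28.680 - 142.02 = -72.25 dBm

-72.25 dBm


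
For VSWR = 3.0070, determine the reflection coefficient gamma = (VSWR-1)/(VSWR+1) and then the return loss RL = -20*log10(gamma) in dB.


gamma = (3.0070 - 1) / (3.0070 + 1) = 0.5008735
RL = -20 * log10(0.5008735) = 6.005 dB

6.005 dB


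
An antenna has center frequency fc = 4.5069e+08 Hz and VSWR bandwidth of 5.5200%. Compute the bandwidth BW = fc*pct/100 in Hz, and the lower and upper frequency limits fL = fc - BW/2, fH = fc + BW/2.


BW = 4.5069e+08 * 5.5200/100 = 2.487809e+07 Hz
fL = 4.5069e+08 - 2.487809e+07/2 = 4.383e+08 Hz
fH = 4.5069e+08 + 2.487809e+07/2 = 4.631e+08 Hz

BW=2.488e+07 Hz, fL=4.383e+08 Hz, fH=4.631e+08 Hz


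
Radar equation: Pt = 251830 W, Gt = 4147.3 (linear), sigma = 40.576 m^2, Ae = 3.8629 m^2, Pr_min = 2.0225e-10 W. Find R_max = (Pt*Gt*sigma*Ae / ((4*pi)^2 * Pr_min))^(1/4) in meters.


R^4 = 251830*4147.3*40.576*3.8629 / ((4*pi)^2 * 2.0225e-10) = 5.125631e+18
R_max = 5.125631e+18^0.25 = 47581 m

47581 m


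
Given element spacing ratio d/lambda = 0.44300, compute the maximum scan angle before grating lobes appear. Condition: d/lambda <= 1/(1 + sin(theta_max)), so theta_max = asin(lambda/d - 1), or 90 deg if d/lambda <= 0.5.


lambda/d - 1 = 1/0.44300 - 1 = 1.257336 >= 1
d/lambda <= 0.5, so the array can scan to endfire without grating lobes: theta_max = 90 deg

90 deg


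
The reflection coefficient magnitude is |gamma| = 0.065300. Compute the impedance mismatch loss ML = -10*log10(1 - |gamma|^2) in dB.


ML = -10 * log10(1 - 0.065300^2) = -10 * log10(0.99573591) = 0.01856 dB

0.01856 dB


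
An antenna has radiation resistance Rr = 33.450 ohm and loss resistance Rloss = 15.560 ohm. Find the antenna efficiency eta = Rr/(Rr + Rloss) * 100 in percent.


eta = 33.450 / (33.450 + 15.560) * 100 = 68.25%

68.25%


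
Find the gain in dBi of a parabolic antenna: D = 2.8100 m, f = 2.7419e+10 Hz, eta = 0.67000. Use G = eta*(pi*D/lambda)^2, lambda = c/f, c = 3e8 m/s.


lambda = c / f = 3.0000e+08 / 2.7419e+10 = 0.01094132 m
G_linear = 0.67000 * (pi * 2.8100 / 0.01094132)^2 = 436161.9
G_dBi = 10 * log10(436161.9) = 56.40 dBi

56.40 dBi


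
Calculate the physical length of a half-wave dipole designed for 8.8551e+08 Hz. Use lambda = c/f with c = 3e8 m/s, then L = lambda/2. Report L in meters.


lambda = c / f = 3.0000e+08 / 8.8551e+08 = 0.3387878 m
L = lambda / 2 = 0.3387878 / 2 = 0.1694 m

0.1694 m


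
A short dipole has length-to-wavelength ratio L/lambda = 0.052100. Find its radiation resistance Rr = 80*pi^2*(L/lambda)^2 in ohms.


Rr = 80 * pi^2 * (0.052100)^2 = 80 * 9.869604 * 2.714410e-03 = 2.143 ohm

2.143 ohm


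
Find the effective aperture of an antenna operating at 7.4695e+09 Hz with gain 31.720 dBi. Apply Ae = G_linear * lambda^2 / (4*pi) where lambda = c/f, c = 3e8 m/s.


lambda = c / f = 3.0000e+08 / 7.4695e+09 = 0.04016333 m
G_linear = 10^(31.720/10) = 1485.936
Ae = G_linear * lambda^2 / (4*pi) = 1485.936 * 0.04016333^2 / (4*pi) = 0.1907 m^2

0.1907 m^2


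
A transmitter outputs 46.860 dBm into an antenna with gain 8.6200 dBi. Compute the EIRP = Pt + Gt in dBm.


EIRP = Pt + Gt = 46.860 + 8.6200 = 55.48 dBm

55.48 dBm


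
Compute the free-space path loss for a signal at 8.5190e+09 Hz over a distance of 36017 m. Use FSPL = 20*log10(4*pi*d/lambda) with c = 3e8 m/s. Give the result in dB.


lambda = c / f = 3.0000e+08 / 8.5190e+09 = 0.03521540 m
FSPL = 20 * log10(4*pi*36017/0.03521540) = 142.2 dB

142.2 dB


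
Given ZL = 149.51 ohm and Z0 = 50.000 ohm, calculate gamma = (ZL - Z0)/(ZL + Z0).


gamma = (149.51 - 50.000) / (149.51 + 50.000) = 0.4988

0.4988


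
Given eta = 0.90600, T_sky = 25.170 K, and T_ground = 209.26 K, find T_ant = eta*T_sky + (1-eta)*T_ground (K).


T_ant = 0.90600 * 25.170 + (1 - 0.90600) * 209.26 = 42.47 K

42.47 K


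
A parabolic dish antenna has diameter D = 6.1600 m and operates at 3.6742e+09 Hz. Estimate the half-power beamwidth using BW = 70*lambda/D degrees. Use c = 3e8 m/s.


lambda = c / f = 3.0000e+08 / 3.6742e+09 = 0.08165043 m
BW = 70 * 0.08165043 / 6.1600 = 0.9278 deg

0.9278 deg


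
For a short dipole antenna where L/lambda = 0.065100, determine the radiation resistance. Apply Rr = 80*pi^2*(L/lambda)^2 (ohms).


Rr = 80 * pi^2 * (0.065100)^2 = 80 * 9.869604 * 4.238010e-03 = 3.346 ohm

3.346 ohm


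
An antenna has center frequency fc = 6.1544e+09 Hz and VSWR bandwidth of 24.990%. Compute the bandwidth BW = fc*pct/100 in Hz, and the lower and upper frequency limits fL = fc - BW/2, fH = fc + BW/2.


BW = 6.1544e+09 * 24.990/100 = 1.537985e+09 Hz
fL = 6.1544e+09 - 1.537985e+09/2 = 5.385e+09 Hz
fH = 6.1544e+09 + 1.537985e+09/2 = 6.923e+09 Hz

BW=1.538e+09 Hz, fL=5.385e+09 Hz, fH=6.923e+09 Hz


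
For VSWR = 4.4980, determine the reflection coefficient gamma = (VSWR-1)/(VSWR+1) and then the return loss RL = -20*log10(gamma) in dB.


gamma = (4.4980 - 1) / (4.4980 + 1) = 0.6362314
RL = -20 * log10(0.6362314) = 3.928 dB

3.928 dB


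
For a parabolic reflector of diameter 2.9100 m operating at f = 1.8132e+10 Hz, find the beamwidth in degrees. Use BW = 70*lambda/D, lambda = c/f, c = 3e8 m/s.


lambda = c / f = 3.0000e+08 / 1.8132e+10 = 0.01654533 m
BW = 70 * 0.01654533 / 2.9100 = 0.3980 deg

0.3980 deg


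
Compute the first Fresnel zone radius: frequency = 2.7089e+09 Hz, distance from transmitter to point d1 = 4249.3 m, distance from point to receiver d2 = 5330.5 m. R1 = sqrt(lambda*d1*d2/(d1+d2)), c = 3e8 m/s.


lambda = c / f = 3.0000e+08 / 2.7089e+09 = 0.1107461 m
R1 = sqrt(0.1107461 * 4249.3 * 5330.5 / (4249.3 + 5330.5)) = 16.18 m

16.18 m


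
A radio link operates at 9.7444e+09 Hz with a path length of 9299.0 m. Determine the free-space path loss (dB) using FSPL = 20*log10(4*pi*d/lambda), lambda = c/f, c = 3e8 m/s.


lambda = c / f = 3.0000e+08 / 9.7444e+09 = 0.03078691 m
FSPL = 20 * log10(4*pi*9299.0/0.03078691) = 131.6 dB

131.6 dB


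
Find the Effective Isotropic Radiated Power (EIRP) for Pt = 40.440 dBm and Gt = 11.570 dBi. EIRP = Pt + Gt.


EIRP = Pt + Gt = 40.440 + 11.570 = 52.01 dBm

52.01 dBm


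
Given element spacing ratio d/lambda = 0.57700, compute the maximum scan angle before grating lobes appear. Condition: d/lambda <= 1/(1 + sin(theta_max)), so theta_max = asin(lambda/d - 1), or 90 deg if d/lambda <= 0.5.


lambda/d - 1 = 1/0.57700 - 1 = 0.7331023
theta_max = asin(0.7331023) = 47.15 deg

47.15 deg


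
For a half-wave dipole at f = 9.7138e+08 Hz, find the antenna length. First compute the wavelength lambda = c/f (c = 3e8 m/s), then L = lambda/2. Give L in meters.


lambda = c / f = 3.0000e+08 / 9.7138e+08 = 0.3088390 m
L = lambda / 2 = 0.3088390 / 2 = 0.1544 m

0.1544 m


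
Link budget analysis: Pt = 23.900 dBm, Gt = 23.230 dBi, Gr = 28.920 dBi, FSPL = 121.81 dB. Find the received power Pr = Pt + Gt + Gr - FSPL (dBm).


Pr = 23.900 + 23.230 + 28.920 - 121.81 = -45.76 dBm

-45.76 dBm


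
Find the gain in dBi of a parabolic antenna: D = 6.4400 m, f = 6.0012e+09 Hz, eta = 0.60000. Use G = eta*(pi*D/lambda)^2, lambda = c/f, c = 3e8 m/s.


lambda = c / f = 3.0000e+08 / 6.0012e+09 = 0.04999000 m
G_linear = 0.60000 * (pi * 6.4400 / 0.04999000)^2 = 98278.03
G_dBi = 10 * log10(98278.03) = 49.92 dBi

49.92 dBi


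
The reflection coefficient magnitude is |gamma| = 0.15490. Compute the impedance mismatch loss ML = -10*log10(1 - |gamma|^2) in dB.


ML = -10 * log10(1 - 0.15490^2) = -10 * log10(0.97600599) = 0.1055 dB

0.1055 dB


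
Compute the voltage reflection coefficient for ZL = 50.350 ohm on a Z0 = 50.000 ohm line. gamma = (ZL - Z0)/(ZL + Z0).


gamma = (50.350 - 50.000) / (50.350 + 50.000) = 3.488e-03

3.488e-03


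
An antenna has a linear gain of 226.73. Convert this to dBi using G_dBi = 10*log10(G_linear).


G_dBi = 10 * log10(226.73) = 23.56 dBi

23.56 dBi


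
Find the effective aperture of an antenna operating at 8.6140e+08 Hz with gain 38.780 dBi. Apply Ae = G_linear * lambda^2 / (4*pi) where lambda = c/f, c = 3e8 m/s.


lambda = c / f = 3.0000e+08 / 8.6140e+08 = 0.3482703 m
G_linear = 10^(38.780/10) = 7550.922
Ae = G_linear * lambda^2 / (4*pi) = 7550.922 * 0.3482703^2 / (4*pi) = 72.88 m^2

72.88 m^2


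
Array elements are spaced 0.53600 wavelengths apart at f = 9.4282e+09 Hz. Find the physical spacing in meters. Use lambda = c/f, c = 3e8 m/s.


lambda = c / f = 3.0000e+08 / 9.4282e+09 = 0.03181944 m
d = 0.53600 * 0.03181944 = 0.01706 m

0.01706 m


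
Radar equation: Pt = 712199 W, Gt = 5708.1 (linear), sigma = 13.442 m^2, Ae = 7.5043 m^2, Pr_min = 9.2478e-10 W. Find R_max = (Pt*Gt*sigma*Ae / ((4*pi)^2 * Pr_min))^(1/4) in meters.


R^4 = 712199*5708.1*13.442*7.5043 / ((4*pi)^2 * 9.2478e-10) = 2.808076e+18
R_max = 2.808076e+18^0.25 = 40936 m

40936 m


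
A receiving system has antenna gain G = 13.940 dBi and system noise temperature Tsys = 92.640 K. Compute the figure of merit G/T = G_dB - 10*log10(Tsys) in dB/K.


G/T = 13.940 - 10*log10(92.640) = 13.940 - 19.66799 = -5.728 dB/K

-5.728 dB/K


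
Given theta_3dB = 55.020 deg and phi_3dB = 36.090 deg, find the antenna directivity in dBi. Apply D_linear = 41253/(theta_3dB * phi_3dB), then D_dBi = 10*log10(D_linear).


D_linear = 41253 / (55.020 * 36.090) = 20.77534
D_dBi = 10 * log10(20.77534) = 13.18 dBi

13.18 dBi


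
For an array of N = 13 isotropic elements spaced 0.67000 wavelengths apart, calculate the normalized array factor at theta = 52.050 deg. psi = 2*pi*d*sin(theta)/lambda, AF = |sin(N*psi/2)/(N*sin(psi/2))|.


psi = 2*pi*0.67000*sin(52.050 deg) = 3.319576 rad
AF = |sin(13*3.319576/2) / (13*sin(3.319576/2))| = 0.03106

0.03106


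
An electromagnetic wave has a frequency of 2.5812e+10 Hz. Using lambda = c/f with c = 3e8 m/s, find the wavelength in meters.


lambda = c / f = 3.0000e+08 / 2.5812e+10 = 0.01162 m

0.01162 m


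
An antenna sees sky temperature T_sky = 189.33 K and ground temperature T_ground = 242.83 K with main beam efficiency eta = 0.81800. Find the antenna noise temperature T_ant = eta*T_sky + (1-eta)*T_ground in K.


T_ant = 0.81800 * 189.33 + (1 - 0.81800) * 242.83 = 199.1 K

199.1 K


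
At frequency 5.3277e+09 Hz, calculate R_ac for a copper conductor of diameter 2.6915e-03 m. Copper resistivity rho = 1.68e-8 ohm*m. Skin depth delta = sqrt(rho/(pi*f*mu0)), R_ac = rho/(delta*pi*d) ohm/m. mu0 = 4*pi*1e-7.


delta = sqrt(1.68e-8 / (pi * 5.3277e+09 * 4*pi*1e-7)) = 8.937270e-07 m
R_ac = 1.68e-8 / (8.937270e-07 * pi * 2.6915e-03) = 2.223 ohm/m

2.223 ohm/m


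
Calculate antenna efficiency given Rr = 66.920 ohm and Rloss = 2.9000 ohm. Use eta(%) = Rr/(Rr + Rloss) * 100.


eta = 66.920 / (66.920 + 2.9000) * 100 = 95.85%

95.85%


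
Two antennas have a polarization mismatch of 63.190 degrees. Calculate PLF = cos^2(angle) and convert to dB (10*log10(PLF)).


PLF_linear = cos^2(63.190 deg) = 0.2034311
PLF_dB = 10 * log10(0.2034311) = -6.916 dB

-6.916 dB


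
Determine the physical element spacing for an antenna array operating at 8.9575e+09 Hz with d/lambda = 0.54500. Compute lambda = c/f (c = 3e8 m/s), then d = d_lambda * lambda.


lambda = c / f = 3.0000e+08 / 8.9575e+09 = 0.03349149 m
d = 0.54500 * 0.03349149 = 0.01825 m

0.01825 m


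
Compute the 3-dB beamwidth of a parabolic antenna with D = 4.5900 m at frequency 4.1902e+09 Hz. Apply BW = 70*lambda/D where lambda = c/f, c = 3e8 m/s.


lambda = c / f = 3.0000e+08 / 4.1902e+09 = 0.07159563 m
BW = 70 * 0.07159563 / 4.5900 = 1.092 deg

1.092 deg


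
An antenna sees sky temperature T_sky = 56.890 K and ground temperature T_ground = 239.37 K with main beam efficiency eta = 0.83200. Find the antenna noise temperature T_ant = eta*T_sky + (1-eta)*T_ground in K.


T_ant = 0.83200 * 56.890 + (1 - 0.83200) * 239.37 = 87.55 K

87.55 K


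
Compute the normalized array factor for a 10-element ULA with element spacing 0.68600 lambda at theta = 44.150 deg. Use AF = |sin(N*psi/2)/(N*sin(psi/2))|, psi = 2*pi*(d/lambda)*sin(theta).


psi = 2*pi*0.68600*sin(44.150 deg) = 3.002269 rad
AF = |sin(10*3.002269/2) / (10*sin(3.002269/2))| = 0.06432

0.06432


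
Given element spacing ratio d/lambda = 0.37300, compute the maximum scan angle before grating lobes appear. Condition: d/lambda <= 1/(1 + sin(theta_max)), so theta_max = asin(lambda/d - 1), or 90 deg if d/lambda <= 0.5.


lambda/d - 1 = 1/0.37300 - 1 = 1.680965 >= 1
d/lambda <= 0.5, so the array can scan to endfire without grating lobes: theta_max = 90 deg

90 deg


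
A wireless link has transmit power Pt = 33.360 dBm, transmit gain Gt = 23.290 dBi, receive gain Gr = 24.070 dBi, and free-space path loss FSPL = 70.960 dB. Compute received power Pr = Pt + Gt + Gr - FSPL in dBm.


Pr = 33.360 + 23.290 + 24.070 - 70.960 = 9.76 dBm

9.76 dBm


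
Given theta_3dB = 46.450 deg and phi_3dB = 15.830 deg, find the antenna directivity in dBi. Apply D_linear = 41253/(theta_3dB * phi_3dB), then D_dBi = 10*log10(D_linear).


D_linear = 41253 / (46.450 * 15.830) = 56.10336
D_dBi = 10 * log10(56.10336) = 17.49 dBi

17.49 dBi


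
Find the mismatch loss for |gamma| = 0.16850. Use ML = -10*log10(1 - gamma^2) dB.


ML = -10 * log10(1 - 0.16850^2) = -10 * log10(0.97160775) = 0.1251 dB

0.1251 dB


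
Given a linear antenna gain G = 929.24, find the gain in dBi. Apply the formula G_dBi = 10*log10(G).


G_dBi = 10 * log10(929.24) = 29.68 dBi

29.68 dBi


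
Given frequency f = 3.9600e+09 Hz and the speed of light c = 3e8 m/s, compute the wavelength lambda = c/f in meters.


lambda = c / f = 3.0000e+08 / 3.9600e+09 = 0.07576 m

0.07576 m


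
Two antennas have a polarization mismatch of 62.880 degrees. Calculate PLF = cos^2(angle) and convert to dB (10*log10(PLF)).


PLF_linear = cos^2(62.880 deg) = 0.2078043
PLF_dB = 10 * log10(0.2078043) = -6.823 dB

-6.823 dB


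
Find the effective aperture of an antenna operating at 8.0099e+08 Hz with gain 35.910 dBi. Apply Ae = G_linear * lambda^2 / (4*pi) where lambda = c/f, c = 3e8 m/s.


lambda = c / f = 3.0000e+08 / 8.0099e+08 = 0.3745365 m
G_linear = 10^(35.910/10) = 3899.420
Ae = G_linear * lambda^2 / (4*pi) = 3899.420 * 0.3745365^2 / (4*pi) = 43.53 m^2

43.53 m^2


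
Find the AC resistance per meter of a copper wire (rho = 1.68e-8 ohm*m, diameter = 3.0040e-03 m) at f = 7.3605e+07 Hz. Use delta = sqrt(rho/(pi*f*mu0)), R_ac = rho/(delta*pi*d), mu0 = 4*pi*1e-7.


delta = sqrt(1.68e-8 / (pi * 7.3605e+07 * 4*pi*1e-7)) = 7.603632e-06 m
R_ac = 1.68e-8 / (7.603632e-06 * pi * 3.0040e-03) = 0.2341 ohm/m

0.2341 ohm/m


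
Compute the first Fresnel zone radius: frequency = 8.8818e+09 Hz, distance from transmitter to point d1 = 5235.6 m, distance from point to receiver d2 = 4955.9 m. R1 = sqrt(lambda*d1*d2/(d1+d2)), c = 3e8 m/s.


lambda = c / f = 3.0000e+08 / 8.8818e+09 = 0.03377694 m
R1 = sqrt(0.03377694 * 5235.6 * 4955.9 / (5235.6 + 4955.9)) = 9.273 m

9.273 m


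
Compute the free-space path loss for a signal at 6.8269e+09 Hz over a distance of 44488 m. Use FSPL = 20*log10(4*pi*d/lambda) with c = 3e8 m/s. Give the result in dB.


lambda = c / f = 3.0000e+08 / 6.8269e+09 = 0.04394381 m
FSPL = 20 * log10(4*pi*44488/0.04394381) = 142.1 dB

142.1 dB


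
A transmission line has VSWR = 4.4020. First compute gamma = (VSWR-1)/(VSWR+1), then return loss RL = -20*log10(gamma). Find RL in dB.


gamma = (4.4020 - 1) / (4.4020 + 1) = 0.6297668
RL = -20 * log10(0.6297668) = 4.016 dB

4.016 dB


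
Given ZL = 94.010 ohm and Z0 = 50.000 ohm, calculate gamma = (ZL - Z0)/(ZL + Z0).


gamma = (94.010 - 50.000) / (94.010 + 50.000) = 0.3056

0.3056


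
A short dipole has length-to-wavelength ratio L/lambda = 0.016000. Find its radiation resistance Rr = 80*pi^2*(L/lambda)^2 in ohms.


Rr = 80 * pi^2 * (0.016000)^2 = 80 * 9.869604 * 2.560000e-04 = 0.2021 ohm

0.2021 ohm


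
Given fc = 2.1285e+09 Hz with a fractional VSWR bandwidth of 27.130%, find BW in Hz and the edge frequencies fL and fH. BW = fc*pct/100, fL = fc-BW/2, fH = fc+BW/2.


BW = 2.1285e+09 * 27.130/100 = 5.774620e+08 Hz
fL = 2.1285e+09 - 5.774620e+08/2 = 1.840e+09 Hz
fH = 2.1285e+09 + 5.774620e+08/2 = 2.417e+09 Hz

BW=5.775e+08 Hz, fL=1.840e+09 Hz, fH=2.417e+09 Hz


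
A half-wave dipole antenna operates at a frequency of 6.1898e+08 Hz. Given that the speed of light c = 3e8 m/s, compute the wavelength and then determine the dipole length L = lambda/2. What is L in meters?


lambda = c / f = 3.0000e+08 / 6.1898e+08 = 0.4846683 m
L = lambda / 2 = 0.4846683 / 2 = 0.2423 m

0.2423 m


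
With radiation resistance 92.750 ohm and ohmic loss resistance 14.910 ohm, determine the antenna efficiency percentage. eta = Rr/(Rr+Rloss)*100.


eta = 92.750 / (92.750 + 14.910) * 100 = 86.15%

86.15%


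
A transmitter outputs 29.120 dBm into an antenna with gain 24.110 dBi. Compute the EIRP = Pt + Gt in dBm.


EIRP = Pt + Gt = 29.120 + 24.110 = 53.23 dBm

53.23 dBm


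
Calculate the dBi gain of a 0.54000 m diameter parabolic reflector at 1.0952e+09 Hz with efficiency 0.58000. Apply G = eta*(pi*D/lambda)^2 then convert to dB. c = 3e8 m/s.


lambda = c / f = 3.0000e+08 / 1.0952e+09 = 0.2739226 m
G_linear = 0.58000 * (pi * 0.54000 / 0.2739226)^2 = 22.24639
G_dBi = 10 * log10(22.24639) = 13.47 dBi

13.47 dBi


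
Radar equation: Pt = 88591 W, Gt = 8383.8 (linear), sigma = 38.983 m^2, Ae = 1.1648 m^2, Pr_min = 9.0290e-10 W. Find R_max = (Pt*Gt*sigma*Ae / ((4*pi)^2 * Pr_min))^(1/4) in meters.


R^4 = 88591*8383.8*38.983*1.1648 / ((4*pi)^2 * 9.0290e-10) = 2.365363e+17
R_max = 2.365363e+17^0.25 = 22053 m

22053 m


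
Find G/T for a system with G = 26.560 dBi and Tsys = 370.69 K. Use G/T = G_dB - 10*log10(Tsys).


G/T = 26.560 - 10*log10(370.69) = 26.560 - 25.69011 = 0.8699 dB/K

0.8699 dB/K


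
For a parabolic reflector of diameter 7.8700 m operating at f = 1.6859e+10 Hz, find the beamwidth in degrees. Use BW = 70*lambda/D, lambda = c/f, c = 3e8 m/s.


lambda = c / f = 3.0000e+08 / 1.6859e+10 = 0.01779465 m
BW = 70 * 0.01779465 / 7.8700 = 0.1583 deg

0.1583 deg


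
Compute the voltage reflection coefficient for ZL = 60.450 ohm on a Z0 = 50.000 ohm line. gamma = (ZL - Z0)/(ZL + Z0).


gamma = (60.450 - 50.000) / (60.450 + 50.000) = 0.09461

0.09461


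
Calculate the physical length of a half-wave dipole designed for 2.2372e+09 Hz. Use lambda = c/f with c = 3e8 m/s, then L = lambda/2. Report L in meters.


lambda = c / f = 3.0000e+08 / 2.2372e+09 = 0.1340962 m
L = lambda / 2 = 0.1340962 / 2 = 0.06705 m

0.06705 m


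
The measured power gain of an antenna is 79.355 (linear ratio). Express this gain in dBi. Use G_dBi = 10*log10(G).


G_dBi = 10 * log10(79.355) = 19.00 dBi

19.00 dBi


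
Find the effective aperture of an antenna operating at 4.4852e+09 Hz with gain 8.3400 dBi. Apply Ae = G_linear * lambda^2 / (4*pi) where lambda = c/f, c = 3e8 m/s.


lambda = c / f = 3.0000e+08 / 4.4852e+09 = 0.06688665 m
G_linear = 10^(8.3400/10) = 6.823387
Ae = G_linear * lambda^2 / (4*pi) = 6.823387 * 0.06688665^2 / (4*pi) = 2.429e-03 m^2

2.429e-03 m^2


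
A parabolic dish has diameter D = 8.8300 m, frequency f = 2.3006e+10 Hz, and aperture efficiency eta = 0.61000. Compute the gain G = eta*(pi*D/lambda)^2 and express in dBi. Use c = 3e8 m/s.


lambda = c / f = 3.0000e+08 / 2.3006e+10 = 0.01304008 m
G_linear = 0.61000 * (pi * 8.8300 / 0.01304008)^2 = 2.760517e+06
G_dBi = 10 * log10(2.760517e+06) = 64.41 dBi

64.41 dBi


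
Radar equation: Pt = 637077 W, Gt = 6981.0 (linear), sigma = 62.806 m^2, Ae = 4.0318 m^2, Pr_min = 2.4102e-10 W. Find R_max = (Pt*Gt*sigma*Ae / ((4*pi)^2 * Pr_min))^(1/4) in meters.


R^4 = 637077*6981.0*62.806*4.0318 / ((4*pi)^2 * 2.4102e-10) = 2.958945e+19
R_max = 2.958945e+19^0.25 = 73754 m

73754 m


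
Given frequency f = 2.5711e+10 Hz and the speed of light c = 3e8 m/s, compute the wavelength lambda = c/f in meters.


lambda = c / f = 3.0000e+08 / 2.5711e+10 = 0.01167 m

0.01167 m


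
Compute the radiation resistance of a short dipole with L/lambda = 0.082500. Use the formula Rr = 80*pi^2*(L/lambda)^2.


Rr = 80 * pi^2 * (0.082500)^2 = 80 * 9.869604 * 6.806250e-03 = 5.374 ohm

5.374 ohm


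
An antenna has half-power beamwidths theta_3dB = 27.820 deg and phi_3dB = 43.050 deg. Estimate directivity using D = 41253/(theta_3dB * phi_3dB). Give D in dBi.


D_linear = 41253 / (27.820 * 43.050) = 34.44493
D_dBi = 10 * log10(34.44493) = 15.37 dBi

15.37 dBi


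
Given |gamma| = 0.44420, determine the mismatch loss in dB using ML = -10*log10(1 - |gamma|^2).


ML = -10 * log10(1 - 0.44420^2) = -10 * log10(0.80268636) = 0.9545 dB

0.9545 dB


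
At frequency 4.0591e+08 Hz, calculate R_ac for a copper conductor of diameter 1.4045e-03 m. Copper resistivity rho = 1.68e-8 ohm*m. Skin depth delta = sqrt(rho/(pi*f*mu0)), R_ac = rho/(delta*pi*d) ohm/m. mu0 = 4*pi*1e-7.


delta = sqrt(1.68e-8 / (pi * 4.0591e+08 * 4*pi*1e-7)) = 3.237874e-06 m
R_ac = 1.68e-8 / (3.237874e-06 * pi * 1.4045e-03) = 1.176 ohm/m

1.176 ohm/m


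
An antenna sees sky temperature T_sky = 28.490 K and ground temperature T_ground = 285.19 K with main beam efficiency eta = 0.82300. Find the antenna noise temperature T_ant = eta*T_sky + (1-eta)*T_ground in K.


T_ant = 0.82300 * 28.490 + (1 - 0.82300) * 285.19 = 73.93 K

73.93 K
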